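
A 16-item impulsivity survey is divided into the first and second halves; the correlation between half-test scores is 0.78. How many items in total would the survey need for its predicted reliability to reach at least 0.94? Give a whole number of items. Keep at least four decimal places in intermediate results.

36

r_full = 2(0.78)/(1 + 0.78) = 0.8764
Solve Spearman-Brown for n: n = 0.94(1 − 0.8764) / [0.8764(1 − 0.94)] = 2.2095
Items = 2.2095 × 16 ≈ 35.35 → 36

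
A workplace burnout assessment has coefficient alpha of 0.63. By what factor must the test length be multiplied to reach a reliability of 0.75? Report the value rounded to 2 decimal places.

1.76

Spearman-Brown solved for the length factor n:
n = r_target (1 − r_old) / [ r_old (1 − r_target) ]
n = 0.75(1 − 0.63) / [0.63(1 − 0.75)]
n = 0.2775 / 0.1575 ≈ 1.7619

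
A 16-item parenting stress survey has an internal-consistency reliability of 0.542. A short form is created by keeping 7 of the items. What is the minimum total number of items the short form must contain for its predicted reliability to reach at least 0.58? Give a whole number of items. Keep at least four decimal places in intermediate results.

19

Short-form reliability: n = 7/16 = 0.4375; r_7 = n·r/(1+(n−1)r) ≈ 0.3411
Length factor from the short form to reach 0.58: n' = 0.58(1 − 0.3411) / [0.3411(1 − 0.58)] ≈ 2.6676
Items = 2.6676 × 7 ≈ 18.67 → 19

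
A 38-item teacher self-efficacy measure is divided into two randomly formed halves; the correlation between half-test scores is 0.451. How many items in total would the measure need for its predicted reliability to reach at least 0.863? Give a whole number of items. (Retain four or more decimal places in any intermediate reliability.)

146

r_full = 2(0.451)/(1 + 0.451) = 0.6216
n = r_tgt(1 − r_full) / [r_full(1 − r_tgt)] = 0.863 × 0.3784 / (0.6216 × 0.137) ≈ 3.8347
Required items = 3.8347 × 38 = 145.72, so 146 items.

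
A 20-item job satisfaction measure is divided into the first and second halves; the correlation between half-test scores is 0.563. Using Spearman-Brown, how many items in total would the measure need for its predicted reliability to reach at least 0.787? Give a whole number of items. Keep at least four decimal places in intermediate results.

r_full = 2(0.563)/(1 + 0.563) = 0.7204
n = r_tgt(1 − r_full) / [r_full(1 − r_tgt)] = 0.787 × 0.2796 / (0.7204 × 0.213) ≈ 1.4340
Required items = 1.4340 × 20 = 28.68, so 29 items.

29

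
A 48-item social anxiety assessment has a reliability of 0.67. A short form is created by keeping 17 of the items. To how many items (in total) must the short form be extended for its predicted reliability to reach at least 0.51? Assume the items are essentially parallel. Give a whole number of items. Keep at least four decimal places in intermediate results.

Short-form reliability: n = 17/48 = 0.3542; r_17 = n·r/(1+(n−1)r) ≈ 0.4183
Then solve for n' with r_old = 0.4183, r_target = 0.51: n' = 0.51(1 − 0.4183)/[0.4183(1 − 0.51)] = 1.4474
Items = 1.4474 × 17 ≈ 24.61 → 25

25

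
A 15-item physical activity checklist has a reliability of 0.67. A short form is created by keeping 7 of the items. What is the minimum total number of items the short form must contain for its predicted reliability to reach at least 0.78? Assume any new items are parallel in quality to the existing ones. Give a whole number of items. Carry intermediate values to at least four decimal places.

27

First, r for the 7-item form: n = 7/15 = 0.4667, so r_7 = 0.4667·0.67/(1 + (0.4667 − 1)·0.67) = 0.4865
Length factor from the short form to reach 0.78: n' = 0.78(1 − 0.4865) / [0.4865(1 − 0.78)] ≈ 3.7422
Total items = 3.7422 × 7 = 26.20, rounded up to 27.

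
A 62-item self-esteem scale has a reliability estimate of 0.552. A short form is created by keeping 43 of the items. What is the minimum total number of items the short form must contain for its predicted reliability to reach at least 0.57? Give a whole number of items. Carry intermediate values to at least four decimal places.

First, r for the 43-item form: n = 43/62 = 0.6935, so r_43 = 0.6935·0.552/(1 + (0.6935 − 1)·0.552) = 0.4608
Then solve for n' with r_old = 0.4608, r_target = 0.57: n' = 0.57(1 − 0.4608)/[0.4608(1 − 0.57)] = 1.5511
Items = 1.5511 × 43 ≈ 66.70 → 67

67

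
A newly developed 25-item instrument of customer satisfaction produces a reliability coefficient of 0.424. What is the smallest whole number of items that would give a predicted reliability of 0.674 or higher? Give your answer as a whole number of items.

71

n = [0.674 × 0.576] / [0.424 × 0.326]
  = 0.388224 / 0.138224 = 2.8087
2.8087 × 25 = 70.22 → 71 items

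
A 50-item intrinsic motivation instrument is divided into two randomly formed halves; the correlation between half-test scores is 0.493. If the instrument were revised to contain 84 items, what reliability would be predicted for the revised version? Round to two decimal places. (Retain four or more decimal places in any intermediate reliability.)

Spearman-Brown correction (n = 2): r_full = 2·0.493/(1 + 0.493) = 0.6604
Length factor from 50 to 84 items: n = 84/50 = 1.6800
r_new = n·r_full / (1 + (n − 1)·r_full) = 1.1095 / 1.4491 ≈ 0.7656

0.77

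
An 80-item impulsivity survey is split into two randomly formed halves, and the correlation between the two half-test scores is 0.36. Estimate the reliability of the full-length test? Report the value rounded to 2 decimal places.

0.53

r_full = 2(0.36) / (1 + 0.36)
       = 0.7200 / 1.3600 = 0.5294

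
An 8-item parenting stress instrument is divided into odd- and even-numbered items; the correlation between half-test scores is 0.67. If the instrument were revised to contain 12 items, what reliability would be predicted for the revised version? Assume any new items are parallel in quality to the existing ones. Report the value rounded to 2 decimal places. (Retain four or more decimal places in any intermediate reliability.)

Full-test reliability from the split-half r: r_full = 2(0.67)/(1 + 0.67) = 0.8024
Length factor from 8 to 12 items: n = 12/8 = 1.5000
r_new = n·r_full / (1 + (n − 1)·r_full) = 1.2036 / 1.4012 ≈ 0.8590

0.86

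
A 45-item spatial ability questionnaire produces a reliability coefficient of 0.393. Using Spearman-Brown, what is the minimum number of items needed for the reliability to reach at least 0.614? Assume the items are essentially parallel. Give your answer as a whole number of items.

111

n = 0.614(1 − 0.393) / [0.393(1 − 0.614)]
  = 0.372698 / 0.151698 = 2.4568
2.4568 × 45 = 110.56 → 111 items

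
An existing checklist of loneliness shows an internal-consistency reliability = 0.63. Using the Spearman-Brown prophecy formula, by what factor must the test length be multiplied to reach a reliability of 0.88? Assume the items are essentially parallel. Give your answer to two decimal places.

4.31

n = 0.88(1 − 0.63) / [0.63(1 − 0.88)]
n = 0.3256 / 0.0756 ≈ 4.3069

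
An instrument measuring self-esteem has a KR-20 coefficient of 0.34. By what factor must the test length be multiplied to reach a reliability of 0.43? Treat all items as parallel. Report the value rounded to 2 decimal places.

1.46

Rearranging the Spearman-Brown formula for n,
n = r*(1 − r) / [ r (1 − r*) ]
n = 0.43(1 − 0.34) / [0.34(1 − 0.43)]
  = 0.2838 / 0.1938 = 1.4644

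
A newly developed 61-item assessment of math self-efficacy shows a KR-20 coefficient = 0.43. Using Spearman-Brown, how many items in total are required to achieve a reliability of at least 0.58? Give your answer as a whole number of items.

112

n = [0.58 × 0.57] / [0.43 × 0.42]
n = 0.3306 / 0.1806 ≈ 1.8306
Items needed = n × 61 = 1.8306 × 61 ≈ 111.67 → round up to 112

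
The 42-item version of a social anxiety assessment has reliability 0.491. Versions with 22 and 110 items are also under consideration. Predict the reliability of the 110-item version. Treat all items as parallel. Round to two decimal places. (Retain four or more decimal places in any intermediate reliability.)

The 22-item form is not needed; work directly from the 42-item form with n = 110/42 = 2.6190.
r_{110} = n·r / (1 + (n − 1)·r) = 1.2859 / 1.7949 ≈ 0.7164

0.72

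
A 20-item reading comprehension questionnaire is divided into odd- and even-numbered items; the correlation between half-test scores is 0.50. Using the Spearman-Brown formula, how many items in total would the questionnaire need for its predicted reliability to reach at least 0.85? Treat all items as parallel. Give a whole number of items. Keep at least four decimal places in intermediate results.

57

Corrected full-test reliability: r_full = 2 × 0.50 / (1 + 0.50) ≈ 0.6667
Solve Spearman-Brown for n: n = 0.85(1 − 0.6667) / [0.6667(1 − 0.85)] = 2.8329
Required items = 2.8329 × 20 = 56.66, so 57 items.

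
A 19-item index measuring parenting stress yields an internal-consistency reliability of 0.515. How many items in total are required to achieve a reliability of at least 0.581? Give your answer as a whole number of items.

25

Invert Spearman-Brown to solve for n:
n = r*(1 − r) / [ r (1 − r*) ]
n = 0.581 × (1 − 0.515) / [ 0.515 × (1 − 0.581) ]
n = 0.281785 / 0.215785 ≈ 1.3059
1.3059 × 19 = 24.81 → 25 items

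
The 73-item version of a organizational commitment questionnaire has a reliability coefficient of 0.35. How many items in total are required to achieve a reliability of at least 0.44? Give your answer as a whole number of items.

107

Spearman-Brown solved for the length factor n:
n = r*(1 − r) / [ r (1 − r*) ]
n = [0.44 × 0.65] / [0.35 × 0.56]
n = 0.2860 / 0.1960 ≈ 1.4592
So the test needs 1.4592 × 73 ≈ 106.52 items; rounding up, 107.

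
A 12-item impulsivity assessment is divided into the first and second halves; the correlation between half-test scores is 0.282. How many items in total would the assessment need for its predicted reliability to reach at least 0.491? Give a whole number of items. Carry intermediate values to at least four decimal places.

15

Corrected full-test reliability: r_full = 2 × 0.282 / (1 + 0.282) ≈ 0.4399
Solve Spearman-Brown for n: n = 0.491(1 − 0.4399) / [0.4399(1 − 0.491)] = 1.2282
Items = 1.2282 × 12 ≈ 14.74 → 15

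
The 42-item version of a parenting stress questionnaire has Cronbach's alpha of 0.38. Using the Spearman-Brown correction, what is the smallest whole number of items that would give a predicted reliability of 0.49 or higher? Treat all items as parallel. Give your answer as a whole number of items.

66

n = 0.49(1 − 0.38) / [0.38(1 − 0.49)]
n = 0.3038 / 0.1938 ≈ 1.5676
1.5676 × 42 = 65.84 → 66 items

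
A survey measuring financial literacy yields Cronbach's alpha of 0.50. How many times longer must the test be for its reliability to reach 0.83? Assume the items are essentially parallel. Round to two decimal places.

4.88

n = [0.83 × 0.50] / [0.50 × 0.17]
n = 0.4150 / 0.0850 ≈ 4.8824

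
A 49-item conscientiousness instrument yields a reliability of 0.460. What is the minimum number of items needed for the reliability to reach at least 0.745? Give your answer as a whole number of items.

169

Invert Spearman-Brown to solve for n:
n = r_target (1 − r_old) / [ r_old (1 − r_target) ]
n = 0.745(1 − 0.460) / [0.460(1 − 0.745)]
  = 0.402300 / 0.117300 = 3.4297
Items needed = n × 49 = 3.4297 × 49 ≈ 168.06 → round up to 169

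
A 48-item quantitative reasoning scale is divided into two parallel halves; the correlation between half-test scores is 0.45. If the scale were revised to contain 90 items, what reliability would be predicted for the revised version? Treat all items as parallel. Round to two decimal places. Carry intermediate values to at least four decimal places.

Spearman-Brown correction (n = 2): r_full = 2·0.45/(1 + 0.45) = 0.6207
Length factor from 48 to 90 items: n = 90/48 = 1.8750
r_new = n·r_full / (1 + (n − 1)·r_full) = 1.1638 / 1.5431 ≈ 0.7542

0.75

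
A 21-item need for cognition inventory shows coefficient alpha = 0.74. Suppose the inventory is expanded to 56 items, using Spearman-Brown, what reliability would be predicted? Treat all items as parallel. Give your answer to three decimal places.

The new length is 56/21 = 2.6667 times the old.
Apply the Spearman-Brown prophecy formula, r' = nr / [1 + (n − 1)r]:
r_new = 2.6667·0.74 / [1 + (2.6667 − 1)·0.74]
r_new = 1.9734 / 2.2334 ≈ 0.8836

0.884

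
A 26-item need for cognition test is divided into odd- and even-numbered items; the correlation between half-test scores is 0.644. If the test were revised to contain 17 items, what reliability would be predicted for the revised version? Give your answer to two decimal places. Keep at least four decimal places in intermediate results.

0.70

Full-test reliability from the split-half r: r_full = 2(0.644)/(1 + 0.644) = 0.7835
Then adjust to 17 items: n = 17/26 = 0.6538
r_new = n·r_full / (1 + (n − 1)·r_full) = 0.5123 / 0.7288 ≈ 0.7029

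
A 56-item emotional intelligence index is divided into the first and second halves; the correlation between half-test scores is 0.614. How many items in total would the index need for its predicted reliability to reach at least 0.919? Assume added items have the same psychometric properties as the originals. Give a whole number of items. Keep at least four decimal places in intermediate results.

200

r_full = 2(0.614)/(1 + 0.614) = 0.7608
n = r_tgt(1 − r_full) / [r_full(1 − r_tgt)] = 0.919 × 0.2392 / (0.7608 × 0.081) ≈ 3.5671
Required items = 3.5671 × 56 = 199.76, so 200 items.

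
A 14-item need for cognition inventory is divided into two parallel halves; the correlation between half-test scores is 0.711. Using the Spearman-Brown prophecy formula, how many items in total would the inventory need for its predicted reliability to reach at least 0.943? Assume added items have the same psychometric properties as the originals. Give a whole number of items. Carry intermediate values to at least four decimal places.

Corrected full-test reliability: r_full = 2 × 0.711 / (1 + 0.711) ≈ 0.8311
n = r_tgt(1 − r_full) / [r_full(1 − r_tgt)] = 0.943 × 0.1689 / (0.8311 × 0.057) ≈ 3.3621
Items = 3.3621 × 14 ≈ 47.07 → 48

48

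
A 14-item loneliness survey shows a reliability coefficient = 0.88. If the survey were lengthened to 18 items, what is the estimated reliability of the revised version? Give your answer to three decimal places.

0.904

n = 18/14 = 1.2857
By Spearman-Brown, r_new = n r / (1 + (n − 1) r).
r_new = 1.2857·0.88 / [1 + (1.2857 − 1)·0.88]
     = 1.1314 / 1.2514 = 0.9041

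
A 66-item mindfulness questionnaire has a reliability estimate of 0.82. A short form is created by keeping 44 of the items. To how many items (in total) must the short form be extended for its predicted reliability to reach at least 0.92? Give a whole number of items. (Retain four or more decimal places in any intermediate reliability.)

First, r for the 44-item form: n = 44/66 = 0.6667, so r_44 = 0.6667·0.82/(1 + (0.6667 − 1)·0.82) = 0.7523
Length factor from the short form to reach 0.92: n' = 0.92(1 − 0.7523) / [0.7523(1 − 0.92)] ≈ 3.7865
Total items = 3.7865 × 44 = 166.61, rounded up to 167.

167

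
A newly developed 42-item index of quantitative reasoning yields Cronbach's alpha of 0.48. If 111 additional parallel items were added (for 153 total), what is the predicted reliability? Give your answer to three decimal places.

n = 153/42 = 3.6429
Spearman-Brown: r_new = n·r / (1 + (n − 1)·r)
r_new = 3.6429·0.48 / [1 + (3.6429 − 1)·0.48]
     = 1.7486 / 2.2686 = 0.7708

0.771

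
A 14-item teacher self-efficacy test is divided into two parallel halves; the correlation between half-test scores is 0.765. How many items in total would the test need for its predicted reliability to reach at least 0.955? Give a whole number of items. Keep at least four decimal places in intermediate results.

46

r_full = 2(0.765)/(1 + 0.765) = 0.8669
n = r_tgt(1 − r_full) / [r_full(1 − r_tgt)] = 0.955 × 0.1331 / (0.8669 × 0.045) ≈ 3.2584
Required items = 3.2584 × 14 = 45.62, so 46 items.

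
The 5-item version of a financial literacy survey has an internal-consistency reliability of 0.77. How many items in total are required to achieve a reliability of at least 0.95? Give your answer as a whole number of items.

Rearranging the Spearman-Brown formula for n,
n = r_target (1 − r_old) / [ r_old (1 − r_target) ]
n = 0.95 × (1 − 0.77) / [ 0.77 × (1 − 0.95) ]
n = 0.2185 / 0.0385 ≈ 5.6753
Items needed = n × 5 = 5.6753 × 5 ≈ 28.38 → round up to 29

29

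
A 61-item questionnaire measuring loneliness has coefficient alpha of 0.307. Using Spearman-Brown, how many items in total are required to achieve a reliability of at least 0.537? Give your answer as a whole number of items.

Spearman-Brown solved for the length factor n:
n = r*(1 − r) / [ r (1 − r*) ]
n = 0.537 × (1 − 0.307) / [ 0.307 × (1 − 0.537) ]
  = 0.372141 / 0.142141 = 2.6181
2.6181 × 61 = 159.70 → 160 items

160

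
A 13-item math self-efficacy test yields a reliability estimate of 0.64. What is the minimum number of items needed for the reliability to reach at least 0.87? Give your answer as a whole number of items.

n = [0.87 × 0.36] / [0.64 × 0.13]
n = 0.3132 / 0.0832 ≈ 3.7644
So the test needs 3.7644 × 13 ≈ 48.94 items; rounding up, 49.

49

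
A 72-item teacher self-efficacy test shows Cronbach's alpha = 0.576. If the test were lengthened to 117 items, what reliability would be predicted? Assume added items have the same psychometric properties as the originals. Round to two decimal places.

Length ratio n = 117/72 = 1.625
Apply the Spearman-Brown prophecy formula, r' = nr / [1 + (n − 1)r]:
r_new = 1.625·0.576 / [1 + (1.625 − 1)·0.576]
r_new = 0.9360 / 1.3600 ≈ 0.6882

0.69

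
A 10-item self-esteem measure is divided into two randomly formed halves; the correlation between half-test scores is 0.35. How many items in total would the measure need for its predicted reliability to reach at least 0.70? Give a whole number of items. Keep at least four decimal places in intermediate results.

Corrected full-test reliability: r_full = 2 × 0.35 / (1 + 0.35) ≈ 0.5185
Solve Spearman-Brown for n: n = 0.70(1 − 0.5185) / [0.5185(1 − 0.70)] = 2.1668
Required items = 2.1668 × 10 = 21.67, so 22 items.

22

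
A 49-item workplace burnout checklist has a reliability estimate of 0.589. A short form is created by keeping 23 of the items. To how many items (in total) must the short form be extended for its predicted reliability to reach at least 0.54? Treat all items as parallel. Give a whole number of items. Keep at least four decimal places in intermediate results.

41

First, r for the 23-item form: n = 23/49 = 0.4694, so r_23 = 0.4694·0.589/(1 + (0.4694 − 1)·0.589) = 0.4022
Length factor from the short form to reach 0.54: n' = 0.54(1 − 0.4022) / [0.4022(1 − 0.54)] ≈ 1.7448
Items = 1.7448 × 23 ≈ 40.13 → 41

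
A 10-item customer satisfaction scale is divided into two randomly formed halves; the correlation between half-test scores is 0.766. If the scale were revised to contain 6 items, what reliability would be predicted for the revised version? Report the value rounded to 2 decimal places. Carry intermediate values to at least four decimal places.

Spearman-Brown correction (n = 2): r_full = 2·0.766/(1 + 0.766) = 0.8675
Then adjust to 6 items: n = 6/10 = 0.6000
r_new = n·r_full / (1 + (n − 1)·r_full) = 0.5205 / 0.6530 ≈ 0.7971

0.80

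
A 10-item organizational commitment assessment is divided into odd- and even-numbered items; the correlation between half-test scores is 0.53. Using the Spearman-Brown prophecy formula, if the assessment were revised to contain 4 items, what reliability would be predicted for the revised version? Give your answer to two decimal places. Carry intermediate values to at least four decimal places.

First correct the split-half correlation to full-test reliability: r_full = 2 × 0.53 / (1 + 0.53) ≈ 0.6928
Length factor from 10 to 4 items: n = 4/10 = 0.4000
r_new = n·r_full / (1 + (n − 1)·r_full) = 0.2771 / 0.5843 ≈ 0.4742

0.47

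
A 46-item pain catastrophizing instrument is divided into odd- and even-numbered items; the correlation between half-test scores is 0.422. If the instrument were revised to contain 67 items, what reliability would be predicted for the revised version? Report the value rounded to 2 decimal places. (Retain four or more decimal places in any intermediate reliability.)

0.68

First correct the split-half correlation to full-test reliability: r_full = 2 × 0.422 / (1 + 0.422) ≈ 0.5935
Length factor from 46 to 67 items: n = 67/46 = 1.4565
r_new = n·r_full / (1 + (n − 1)·r_full) = 0.8644 / 1.2709 ≈ 0.6801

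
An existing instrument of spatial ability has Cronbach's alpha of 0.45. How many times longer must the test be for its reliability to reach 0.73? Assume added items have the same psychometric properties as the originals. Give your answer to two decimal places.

3.30

n = 0.73(1 − 0.45) / [0.45(1 − 0.73)]
n = 0.4015 / 0.1215 ≈ 3.3045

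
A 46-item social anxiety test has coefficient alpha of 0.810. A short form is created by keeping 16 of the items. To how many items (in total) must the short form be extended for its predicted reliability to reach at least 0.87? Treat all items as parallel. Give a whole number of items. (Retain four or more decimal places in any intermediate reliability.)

First, r for the 16-item form: n = 16/46 = 0.3478, so r_16 = 0.3478·0.810/(1 + (0.3478 − 1)·0.810) = 0.5972
Then solve for n' with r_old = 0.5972, r_target = 0.87: n' = 0.87(1 − 0.5972)/[0.5972(1 − 0.87)] = 4.5138
Items = 4.5138 × 16 ≈ 72.22 → 73

73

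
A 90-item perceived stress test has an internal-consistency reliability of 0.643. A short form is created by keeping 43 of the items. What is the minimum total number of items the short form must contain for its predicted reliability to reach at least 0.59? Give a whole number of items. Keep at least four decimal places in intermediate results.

First, r for the 43-item form: n = 43/90 = 0.4778, so r_43 = 0.4778·0.643/(1 + (0.4778 − 1)·0.643) = 0.4625
Length factor from the short form to reach 0.59: n' = 0.59(1 − 0.4625) / [0.4625(1 − 0.59)] ≈ 1.6724
Items = 1.6724 × 43 ≈ 71.91 → 72

72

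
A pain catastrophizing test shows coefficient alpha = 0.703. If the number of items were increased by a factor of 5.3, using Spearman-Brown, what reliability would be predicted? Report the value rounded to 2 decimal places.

Apply the Spearman-Brown prophecy formula, r' = nr / [1 + (n − 1)r]:
r_new = 5.3·0.703 / [1 + (5.3 − 1)·0.703]
     = 3.7259 / 4.0229 = 0.9262

0.93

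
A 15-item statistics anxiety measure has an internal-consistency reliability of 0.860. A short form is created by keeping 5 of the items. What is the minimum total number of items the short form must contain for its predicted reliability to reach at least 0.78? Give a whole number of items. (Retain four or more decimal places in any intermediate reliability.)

Short-form reliability: n = 5/15 = 0.3333; r_5 = n·r/(1+(n−1)r) ≈ 0.6719
Then solve for n' with r_old = 0.6719, r_target = 0.78: n' = 0.78(1 − 0.6719)/[0.6719(1 − 0.78)] = 1.7313
Items = 1.7313 × 5 ≈ 8.66 → 9

9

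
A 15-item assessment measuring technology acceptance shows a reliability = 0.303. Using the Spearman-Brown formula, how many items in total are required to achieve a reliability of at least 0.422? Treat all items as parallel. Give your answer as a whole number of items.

26

Invert Spearman-Brown to solve for n:
n = r*(1 − r) / [ r (1 − r*) ]
n = 0.422(1 − 0.303) / [0.303(1 − 0.422)]
  = 0.294134 / 0.175134 = 1.6795
Items needed = n × 15 = 1.6795 × 15 ≈ 25.19 → round up to 26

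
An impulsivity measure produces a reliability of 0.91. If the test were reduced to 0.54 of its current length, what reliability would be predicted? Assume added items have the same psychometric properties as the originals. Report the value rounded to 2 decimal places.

0.85

Apply the Spearman-Brown prophecy formula, r' = nr / [1 + (n − 1)r]:
r_new = 0.54·0.91 / [1 + (0.54 − 1)·0.91]
     = 0.4914 / 0.5814 = 0.8452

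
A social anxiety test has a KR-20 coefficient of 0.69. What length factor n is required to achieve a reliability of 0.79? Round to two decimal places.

1.69

n = 0.79(1 − 0.69) / [0.69(1 − 0.79)]
  = 0.2449 / 0.1449 = 1.6901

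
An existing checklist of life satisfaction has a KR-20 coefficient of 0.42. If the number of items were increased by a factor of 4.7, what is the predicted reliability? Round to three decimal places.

0.773

r_new = (4.7 × 0.42) / (1 + (4.7 − 1) × 0.42)
r_new = 1.9740 / 2.5540 ≈ 0.7729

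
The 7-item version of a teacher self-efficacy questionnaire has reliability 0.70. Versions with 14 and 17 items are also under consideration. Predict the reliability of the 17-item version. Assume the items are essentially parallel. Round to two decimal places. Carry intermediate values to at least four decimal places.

0.85

Only the ratio of lengths matters: n = 17/7 = 2.4286
r_{17} = n·r / (1 + (n − 1)·r) = 1.7000 / 2.0000 ≈ 0.8500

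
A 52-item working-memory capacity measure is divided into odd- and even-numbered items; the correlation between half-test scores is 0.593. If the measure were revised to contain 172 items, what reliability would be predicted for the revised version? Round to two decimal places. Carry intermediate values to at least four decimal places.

First correct the split-half correlation to full-test reliability: r_full = 2 × 0.593 / (1 + 0.593) ≈ 0.7445
Then adjust to 172 items: n = 172/52 = 3.3077
r_new = n·r_full / (1 + (n − 1)·r_full) = 2.4626 / 2.7181 ≈ 0.9060

0.91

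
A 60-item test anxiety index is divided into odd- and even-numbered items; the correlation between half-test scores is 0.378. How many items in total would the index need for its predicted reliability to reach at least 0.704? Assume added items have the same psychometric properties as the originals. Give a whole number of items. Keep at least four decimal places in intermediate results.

r_full = 2(0.378)/(1 + 0.378) = 0.5486
Solve Spearman-Brown for n: n = 0.704(1 − 0.5486) / [0.5486(1 − 0.704)] = 1.9570
Required items = 1.9570 × 60 = 117.42, so 118 items.

118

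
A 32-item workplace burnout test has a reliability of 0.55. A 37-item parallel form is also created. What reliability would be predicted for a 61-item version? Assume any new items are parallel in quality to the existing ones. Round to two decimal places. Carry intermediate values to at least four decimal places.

0.70

The 37-item form is not needed; work directly from the 32-item form with n = 61/32 = 1.9062.
r_{61} = n·r / (1 + (n − 1)·r) = 1.0484 / 1.4984 ≈ 0.6997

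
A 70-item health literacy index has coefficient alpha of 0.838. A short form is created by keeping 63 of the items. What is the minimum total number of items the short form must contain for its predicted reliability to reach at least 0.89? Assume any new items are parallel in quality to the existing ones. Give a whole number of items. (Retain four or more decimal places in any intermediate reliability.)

Short-form reliability: n = 63/70 = 0.9000; r_63 = n·r/(1+(n−1)r) ≈ 0.8232
Length factor from the short form to reach 0.89: n' = 0.89(1 − 0.8232) / [0.8232(1 − 0.89)] ≈ 1.7377
Total items = 1.7377 × 63 = 109.48, rounded up to 110.

110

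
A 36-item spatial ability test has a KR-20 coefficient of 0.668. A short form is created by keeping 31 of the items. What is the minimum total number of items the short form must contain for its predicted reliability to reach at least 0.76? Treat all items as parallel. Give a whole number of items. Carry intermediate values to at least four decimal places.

Short-form reliability: n = 31/36 = 0.8611; r_31 = n·r/(1+(n−1)r) ≈ 0.6340
Then solve for n' with r_old = 0.6340, r_target = 0.76: n' = 0.76(1 − 0.6340)/[0.6340(1 − 0.76)] = 1.8281
Items = 1.8281 × 31 ≈ 56.67 → 57

57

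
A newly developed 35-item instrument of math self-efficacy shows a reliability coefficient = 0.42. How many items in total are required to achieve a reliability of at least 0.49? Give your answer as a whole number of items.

47

Rearranging the Spearman-Brown formula for n,
n = r_target (1 − r_old) / [ r_old (1 − r_target) ]
n = 0.49 × (1 − 0.42) / [ 0.42 × (1 − 0.49) ]
n = 0.2842 / 0.2142 ≈ 1.3268
So the test needs 1.3268 × 35 ≈ 46.44 items; rounding up, 47.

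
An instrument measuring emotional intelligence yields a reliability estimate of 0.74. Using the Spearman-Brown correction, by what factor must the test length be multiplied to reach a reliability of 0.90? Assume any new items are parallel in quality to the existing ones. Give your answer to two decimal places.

Invert Spearman-Brown to solve for n:
n = r*(1 − r) / [ r (1 − r*) ]
n = 0.90(1 − 0.74) / [0.74(1 − 0.90)]
  = 0.2340 / 0.0740 = 3.1622

3.16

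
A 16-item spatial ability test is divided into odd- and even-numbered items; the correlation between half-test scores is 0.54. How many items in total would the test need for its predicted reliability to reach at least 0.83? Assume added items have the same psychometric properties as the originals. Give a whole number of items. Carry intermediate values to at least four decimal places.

r_full = 2(0.54)/(1 + 0.54) = 0.7013
Solve Spearman-Brown for n: n = 0.83(1 − 0.7013) / [0.7013(1 − 0.83)] = 2.0795
Items = 2.0795 × 16 ≈ 33.27 → 34

34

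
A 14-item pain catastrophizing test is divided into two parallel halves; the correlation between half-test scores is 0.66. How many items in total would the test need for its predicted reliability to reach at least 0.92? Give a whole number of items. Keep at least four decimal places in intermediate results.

r_full = 2(0.66)/(1 + 0.66) = 0.7952
Solve Spearman-Brown for n: n = 0.92(1 − 0.7952) / [0.7952(1 − 0.92)] = 2.9618
Items = 2.9618 × 14 ≈ 41.47 → 42

42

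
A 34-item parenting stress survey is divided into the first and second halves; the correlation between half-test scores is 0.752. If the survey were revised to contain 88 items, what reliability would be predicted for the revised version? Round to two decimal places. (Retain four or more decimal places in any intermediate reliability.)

First correct the split-half correlation to full-test reliability: r_full = 2 × 0.752 / (1 + 0.752) ≈ 0.8584
Then adjust to 88 items: n = 88/34 = 2.5882
r_new = n·r_full / (1 + (n − 1)·r_full) = 2.2217 / 2.3633 ≈ 0.9401

0.94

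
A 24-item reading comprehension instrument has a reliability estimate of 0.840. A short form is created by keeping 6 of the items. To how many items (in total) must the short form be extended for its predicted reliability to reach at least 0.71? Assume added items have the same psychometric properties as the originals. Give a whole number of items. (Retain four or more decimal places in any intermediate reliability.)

First, r for the 6-item form: n = 6/24 = 0.2500, so r_6 = 0.2500·0.840/(1 + (0.2500 − 1)·0.840) = 0.5676
Then solve for n' with r_old = 0.5676, r_target = 0.71: n' = 0.71(1 − 0.5676)/[0.5676(1 − 0.71)] = 1.8651
Items = 1.8651 × 6 ≈ 11.19 → 12

12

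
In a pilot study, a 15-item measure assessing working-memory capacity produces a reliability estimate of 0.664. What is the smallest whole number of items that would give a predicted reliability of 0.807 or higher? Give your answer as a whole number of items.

n = 0.807(1 − 0.664) / [0.664(1 − 0.807)]
  = 0.271152 / 0.128152 = 2.1159
Items needed = n × 15 = 2.1159 × 15 ≈ 31.74 → round up to 32

32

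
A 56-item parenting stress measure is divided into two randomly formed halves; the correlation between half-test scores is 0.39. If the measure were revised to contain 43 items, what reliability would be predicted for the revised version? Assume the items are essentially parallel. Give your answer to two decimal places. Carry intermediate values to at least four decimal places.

Spearman-Brown correction (n = 2): r_full = 2·0.39/(1 + 0.39) = 0.5612
Then adjust to 43 items: n = 43/56 = 0.7679
r_new = n·r_full / (1 + (n − 1)·r_full) = 0.4309 / 0.8697 ≈ 0.4955

0.50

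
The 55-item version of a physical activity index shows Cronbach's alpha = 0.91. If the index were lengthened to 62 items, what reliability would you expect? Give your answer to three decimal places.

0.919

The new length is 62/55 = 1.1273 times the old.
r_new = (1.1273 × 0.91) / (1 + (1.1273 − 1) × 0.91)
     = 1.0258 / 1.1158 = 0.9193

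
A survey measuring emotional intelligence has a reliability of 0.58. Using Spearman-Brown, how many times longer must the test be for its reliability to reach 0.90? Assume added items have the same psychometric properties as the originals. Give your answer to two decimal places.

Rearranging the Spearman-Brown formula for n,
n = r_target (1 − r_old) / [ r_old (1 − r_target) ]
n = [0.90 × 0.42] / [0.58 × 0.10]
  = 0.3780 / 0.0580 = 6.5172

6.52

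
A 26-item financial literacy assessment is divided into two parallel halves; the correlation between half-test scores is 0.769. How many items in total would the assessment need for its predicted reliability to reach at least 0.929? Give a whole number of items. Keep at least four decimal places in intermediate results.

Corrected full-test reliability: r_full = 2 × 0.769 / (1 + 0.769) ≈ 0.8694
n = r_tgt(1 − r_full) / [r_full(1 − r_tgt)] = 0.929 × 0.1306 / (0.8694 × 0.071) ≈ 1.9655
Items = 1.9655 × 26 ≈ 51.10 → 52

52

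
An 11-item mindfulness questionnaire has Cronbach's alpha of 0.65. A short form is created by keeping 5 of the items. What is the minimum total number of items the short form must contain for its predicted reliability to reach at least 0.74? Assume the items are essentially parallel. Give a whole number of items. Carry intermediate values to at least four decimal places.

Short-form reliability: n = 5/11 = 0.4545; r_5 = n·r/(1+(n−1)r) ≈ 0.4577
Then solve for n' with r_old = 0.4577, r_target = 0.74: n' = 0.74(1 − 0.4577)/[0.4577(1 − 0.74)] = 3.3722
Total items = 3.3722 × 5 = 16.86, rounded up to 17.

17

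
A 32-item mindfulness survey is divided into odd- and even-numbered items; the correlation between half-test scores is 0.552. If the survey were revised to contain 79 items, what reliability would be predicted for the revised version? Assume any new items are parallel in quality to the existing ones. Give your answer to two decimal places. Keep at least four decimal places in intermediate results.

Spearman-Brown correction (n = 2): r_full = 2·0.552/(1 + 0.552) = 0.7113
Then adjust to 79 items: n = 79/32 = 2.4688
r_new = n·r_full / (1 + (n − 1)·r_full) = 1.7561 / 2.0448 ≈ 0.8588

0.86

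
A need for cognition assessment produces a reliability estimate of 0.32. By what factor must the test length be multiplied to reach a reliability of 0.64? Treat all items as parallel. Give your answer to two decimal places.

n = 0.64(1 − 0.32) / [0.32(1 − 0.64)]
  = 0.4352 / 0.1152 = 3.7778

3.78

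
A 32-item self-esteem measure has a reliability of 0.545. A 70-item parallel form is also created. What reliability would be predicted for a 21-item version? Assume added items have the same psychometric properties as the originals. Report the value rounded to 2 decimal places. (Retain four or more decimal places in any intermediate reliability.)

0.44

The 70-item form is not needed; work directly from the 32-item form with n = 21/32 = 0.6562.
r_{21} = n·r / (1 + (n − 1)·r) = 0.3576 / 0.8126 ≈ 0.4401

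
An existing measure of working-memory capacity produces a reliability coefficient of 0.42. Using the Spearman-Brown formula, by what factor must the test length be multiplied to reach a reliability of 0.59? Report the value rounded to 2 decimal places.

Spearman-Brown solved for the length factor n:
n = r_target (1 − r_old) / [ r_old (1 − r_target) ]
n = [0.59 × 0.58] / [0.42 × 0.41]
n = 0.3422 / 0.1722 ≈ 1.9872

1.99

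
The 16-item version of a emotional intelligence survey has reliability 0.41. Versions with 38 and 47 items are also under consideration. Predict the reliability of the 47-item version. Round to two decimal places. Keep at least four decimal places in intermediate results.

0.67

The 38-item form is not needed; work directly from the 16-item form with n = 47/16 = 2.9375.
r_{47} = n·r / (1 + (n − 1)·r) = 1.2044 / 1.7944 ≈ 0.6712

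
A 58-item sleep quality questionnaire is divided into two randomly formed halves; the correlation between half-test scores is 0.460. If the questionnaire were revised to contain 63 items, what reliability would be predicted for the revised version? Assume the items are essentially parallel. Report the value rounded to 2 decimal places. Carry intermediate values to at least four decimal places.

First correct the split-half correlation to full-test reliability: r_full = 2 × 0.460 / (1 + 0.460) ≈ 0.6301
Length factor from 58 to 63 items: n = 63/58 = 1.0862
r_new = n·r_full / (1 + (n − 1)·r_full) = 0.6844 / 1.0543 ≈ 0.6492

0.65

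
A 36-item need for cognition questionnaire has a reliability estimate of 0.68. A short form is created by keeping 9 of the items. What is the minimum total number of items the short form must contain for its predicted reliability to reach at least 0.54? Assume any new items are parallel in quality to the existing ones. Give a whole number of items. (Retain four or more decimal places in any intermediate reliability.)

Short-form reliability: n = 9/36 = 0.2500; r_9 = n·r/(1+(n−1)r) ≈ 0.3469
Length factor from the short form to reach 0.54: n' = 0.54(1 − 0.3469) / [0.3469(1 − 0.54)] ≈ 2.2101
Total items = 2.2101 × 9 = 19.89, rounded up to 20.

20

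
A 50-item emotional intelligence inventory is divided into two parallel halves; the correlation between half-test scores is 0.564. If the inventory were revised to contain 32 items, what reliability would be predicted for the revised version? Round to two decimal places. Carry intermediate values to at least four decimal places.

Spearman-Brown correction (n = 2): r_full = 2·0.564/(1 + 0.564) = 0.7212
Length factor from 50 to 32 items: n = 32/50 = 0.6400
r_new = n·r_full / (1 + (n − 1)·r_full) = 0.4616 / 0.7404 ≈ 0.6234

0.62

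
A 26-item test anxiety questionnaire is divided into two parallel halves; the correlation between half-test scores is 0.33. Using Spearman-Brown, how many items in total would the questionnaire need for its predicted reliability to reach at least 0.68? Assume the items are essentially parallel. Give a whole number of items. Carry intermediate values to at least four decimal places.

57

Corrected full-test reliability: r_full = 2 × 0.33 / (1 + 0.33) ≈ 0.4962
Solve Spearman-Brown for n: n = 0.68(1 − 0.4962) / [0.4962(1 − 0.68)] = 2.1575
Required items = 2.1575 × 26 = 56.10, so 57 items.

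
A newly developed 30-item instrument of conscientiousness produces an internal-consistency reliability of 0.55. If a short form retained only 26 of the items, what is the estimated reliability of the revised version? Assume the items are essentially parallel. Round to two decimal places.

0.51

Length ratio n = 26/30 = 0.8667
By Spearman-Brown, r_new = n r / (1 + (n − 1) r).
r_new = (0.8667 × 0.55) / (1 + (0.8667 − 1) × 0.55)
r_new = 0.4767 / 0.9267 ≈ 0.5144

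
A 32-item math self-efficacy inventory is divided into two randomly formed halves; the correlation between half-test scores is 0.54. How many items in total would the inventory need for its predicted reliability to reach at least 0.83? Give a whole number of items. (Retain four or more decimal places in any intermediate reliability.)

67

Corrected full-test reliability: r_full = 2 × 0.54 / (1 + 0.54) ≈ 0.7013
n = r_tgt(1 − r_full) / [r_full(1 − r_tgt)] = 0.83 × 0.2987 / (0.7013 × 0.17) ≈ 2.0795
Items = 2.0795 × 32 ≈ 66.54 → 67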